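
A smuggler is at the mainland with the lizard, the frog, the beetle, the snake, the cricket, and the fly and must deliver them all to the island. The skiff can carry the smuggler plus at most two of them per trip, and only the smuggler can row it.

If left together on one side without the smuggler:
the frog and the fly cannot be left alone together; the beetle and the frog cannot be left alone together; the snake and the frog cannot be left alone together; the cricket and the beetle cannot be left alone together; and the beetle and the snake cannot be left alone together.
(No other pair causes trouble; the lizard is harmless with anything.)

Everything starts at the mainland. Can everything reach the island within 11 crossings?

Yes

Yes — this plan uses 9 crossings (≤ 11):
1. Smuggler goes to the island with the beetle and the frog.  [the mainland: the cricket, the fly, the lizard, the snake | the island: the beetle, the frog]
2. Smuggler goes back to the mainland with the frog.  [the mainland: the cricket, the fly, the frog, the lizard, the snake | the island: the beetle]
3. Smuggler goes to the island with the frog and the lizard.  [the mainland: the cricket, the fly, the snake | the island: the beetle, the frog, the lizard]
4. Smuggler goes back to the mainland with the frog.  [the mainland: the cricket, the fly, the frog, the snake | the island: the beetle, the lizard]
5. Smuggler goes to the island with the cricket and the frog.  [the mainland: the fly, the snake | the island: the beetle, the cricket, the frog, the lizard]
6. Smuggler goes back to the mainland with the beetle.  [the mainland: the beetle, the fly, the snake | the island: the cricket, the frog, the lizard]
7. Smuggler goes to the island with the fly and the snake.  [the mainland: the beetle | the island: the cricket, the fly, the frog, the lizard, the snake]
8. Smuggler goes back to the mainland with the frog.  [the mainland: the beetle, the frog | the island: the cricket, the fly, the lizard, the snake]
9. Smuggler goes to the island with the beetle and the frog.  [the mainland: — | the island: the beetle, the cricket, the fly, the frog, the lizard, the snake]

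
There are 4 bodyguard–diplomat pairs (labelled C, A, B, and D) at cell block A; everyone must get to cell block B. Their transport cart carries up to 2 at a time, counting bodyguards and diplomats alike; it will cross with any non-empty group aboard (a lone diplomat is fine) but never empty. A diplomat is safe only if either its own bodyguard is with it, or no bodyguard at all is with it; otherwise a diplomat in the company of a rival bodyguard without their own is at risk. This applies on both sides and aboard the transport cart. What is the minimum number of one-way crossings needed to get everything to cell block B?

impossible

Following every safe sequence of crossings from the start, the most of the 8 that can be at cell block B as the transport cart arrives there on crossings 1, 3, 5 is 2, 3, 4 respectively; the best ever achieved is 4 of 8.
From crossing 7 on, no configuration arises that was not already reachable earlier: only 44 distinct safe configurations (who is on which side, and where the transport cart is) can ever be reached, none of them has everyone across, and every continuation just revisits them. So no valid plan exists.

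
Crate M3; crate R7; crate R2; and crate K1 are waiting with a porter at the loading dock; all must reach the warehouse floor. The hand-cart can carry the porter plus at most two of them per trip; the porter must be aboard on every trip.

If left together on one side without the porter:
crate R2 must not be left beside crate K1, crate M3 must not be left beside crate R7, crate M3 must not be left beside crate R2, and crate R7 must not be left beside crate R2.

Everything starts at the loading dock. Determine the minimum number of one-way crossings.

Counting alone: the porter can take at most 2 across per trip to the warehouse floor, so moving all 4 needs at least 2 loaded trips out, with a return between consecutive ones — at least 3 crossings.
The safety rule pushes this higher. Following every safe sequence of crossings, the most of the 4 that can be at the warehouse floor as the hand-cart arrives there on crossing 3 is 3 — never all 4.
So no plan with fewer than 5 crossings exists, and this one achieves 5:
1. Porter goes to the warehouse floor with crate M3 and crate R2.
2. Porter goes back to the loading dock with crate M3.
3. Porter goes to the warehouse floor with crate K1 and crate M3.
4. Porter goes back to the loading dock with crate R2.
5. Porter goes to the warehouse floor with crate R2 and crate R7.

5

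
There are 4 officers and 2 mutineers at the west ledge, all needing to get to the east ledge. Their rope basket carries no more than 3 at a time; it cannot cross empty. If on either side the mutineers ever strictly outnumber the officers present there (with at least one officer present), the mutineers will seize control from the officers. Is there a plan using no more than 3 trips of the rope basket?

Counting alone: each trip to the east ledge takes at most 3 across and each return brings at least 1 back, so after t trips out (and t−1 returns) at most 3t − (t−1) of the 6 are across; that first reaches 6 at t = 3, so at least 5 crossings are needed.
Since 3 < 5, 3 crossings cannot be enough. (The shortest complete plan in fact takes 5:)
1. 2 mutineers → the east ledge.  (the west ledge: 4O 0M; the east ledge: 0O 2M)
2. 1 mutineer ← the west ledge.  (the west ledge: 4O 1M; the east ledge: 0O 1M)
3. 2 officers and 1 mutineer → the east ledge.  (the west ledge: 2O 0M; the east ledge: 2O 2M)
4. 1 mutineer ← the west ledge.  (the west ledge: 2O 1M; the east ledge: 2O 1M)
5. 2 officers and 1 mutineer → the east ledge.  (the west ledge: 0O 0M; the east ledge: 4O 2M)

No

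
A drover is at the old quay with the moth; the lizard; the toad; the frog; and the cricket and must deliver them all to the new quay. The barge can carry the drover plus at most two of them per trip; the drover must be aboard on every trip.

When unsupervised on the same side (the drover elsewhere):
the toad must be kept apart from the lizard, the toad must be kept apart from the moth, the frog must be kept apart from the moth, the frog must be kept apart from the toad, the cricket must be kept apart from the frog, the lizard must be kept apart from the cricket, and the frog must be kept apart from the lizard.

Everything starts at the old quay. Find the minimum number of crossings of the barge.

Whatever the first load, the items left behind include a forbidden pair without the drover. No opening move is safe, so no plan exists.

impossible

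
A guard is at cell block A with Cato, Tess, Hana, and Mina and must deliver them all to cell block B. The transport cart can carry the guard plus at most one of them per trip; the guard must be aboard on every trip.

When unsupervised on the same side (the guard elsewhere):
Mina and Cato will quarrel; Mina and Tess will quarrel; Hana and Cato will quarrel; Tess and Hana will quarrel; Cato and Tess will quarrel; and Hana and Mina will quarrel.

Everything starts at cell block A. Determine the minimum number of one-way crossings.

impossible

Whatever the first load, the items left behind include a forbidden pair without the guard. No opening move is safe, so no plan exists.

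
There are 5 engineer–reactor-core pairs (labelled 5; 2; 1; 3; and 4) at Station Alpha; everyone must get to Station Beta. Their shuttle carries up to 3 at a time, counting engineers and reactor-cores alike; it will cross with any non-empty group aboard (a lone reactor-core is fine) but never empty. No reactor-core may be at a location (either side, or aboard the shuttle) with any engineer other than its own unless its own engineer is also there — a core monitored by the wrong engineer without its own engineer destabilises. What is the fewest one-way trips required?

11

Counting alone: each trip to Station Beta takes at most 3 across and each return brings at least 1 back, so after t trips out (and t−1 returns) at most 3t − (t−1) of the 10 are across; that first reaches 10 at t = 5, so at least 9 crossings are needed.
The safety rule pushes this higher. Following every safe sequence of crossings, the most of the 10 that can be at Station Beta as the shuttle arrives there on crossing 9 is 9 — never all 10.
So no plan with fewer than 11 crossings exists, and this one achieves 11:
1. engineer 5 and reactor-core 5 cross → Station Beta.
2. engineer 5 crosses ← Station Alpha.
3. reactor-core 1, reactor-core 2, and reactor-core 3 cross → Station Beta.
4. reactor-core 5 crosses ← Station Alpha.
5. engineer 1, engineer 2, and engineer 3 cross → Station Beta.
6. engineer 2 and reactor-core 2 cross ← Station Alpha.
7. engineer 2, engineer 4, and engineer 5 cross → Station Beta.
8. reactor-core 1 crosses ← Station Alpha.
9. reactor-core 2 and reactor-core 5 cross → Station Beta.
10. reactor-core 5 crosses ← Station Alpha.
11. reactor-core 1, reactor-core 4, and reactor-core 5 cross → Station Beta.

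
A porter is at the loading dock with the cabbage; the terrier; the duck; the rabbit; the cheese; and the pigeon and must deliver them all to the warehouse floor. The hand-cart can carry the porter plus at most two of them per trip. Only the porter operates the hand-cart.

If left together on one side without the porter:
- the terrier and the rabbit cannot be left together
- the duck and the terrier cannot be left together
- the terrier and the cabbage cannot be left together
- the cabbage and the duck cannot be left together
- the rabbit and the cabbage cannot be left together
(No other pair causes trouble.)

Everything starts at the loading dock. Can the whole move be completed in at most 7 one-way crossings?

Counting alone: the porter can take at most 2 across per trip to the warehouse floor, so moving all 6 needs at least 3 loaded trips out, with a return between consecutive ones — at least 5 crossings.
The safety rule pushes this higher. Following every safe sequence of crossings, the most of the 6 that can be at the warehouse floor as the hand-cart arrives there on crossings 5, 7 is 4, 5 respectively — never all 6.
So the move cannot be finished within 7 crossings. (The shortest complete plan takes 9:)
1. Porter goes to the warehouse floor with the cabbage and the terrier.
2. Porter goes back to the loading dock with the cabbage.
3. Porter goes to the warehouse floor with the cabbage and the cheese.
4. Porter goes back to the loading dock with the cabbage.
5. Porter goes to the warehouse floor with the cabbage and the pigeon.
6. Porter goes back to the loading dock with the cabbage.
7. Porter goes to the warehouse floor with the duck and the rabbit.
8. Porter goes back to the loading dock with the terrier.
9. Porter goes to the warehouse floor with the cabbage and the terrier.

No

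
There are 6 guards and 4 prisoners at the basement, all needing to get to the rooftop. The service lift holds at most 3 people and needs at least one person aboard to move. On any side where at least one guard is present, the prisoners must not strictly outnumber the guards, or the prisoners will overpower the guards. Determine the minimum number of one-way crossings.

Counting alone: each trip to the rooftop takes at most 3 across and each return brings at least 1 back, so after t trips out (and t−1 returns) at most 3t − (t−1) of the 10 are across; that first reaches 10 at t = 5, so at least 9 crossings are needed.
The plan below uses exactly 9 crossings, so it is optimal:
1. 2 prisoners → the rooftop.  (the basement: 6G 2P; the rooftop: 0G 2P)
2. 1 prisoner ← the basement.  (the basement: 6G 3P; the rooftop: 0G 1P)
3. 3 prisoners → the rooftop.  (the basement: 6G 0P; the rooftop: 0G 4P)
4. 1 prisoner ← the basement.  (the basement: 6G 1P; the rooftop: 0G 3P)
5. 3 guards → the rooftop.  (the basement: 3G 1P; the rooftop: 3G 3P)
6. 1 prisoner ← the basement.  (the basement: 3G 2P; the rooftop: 3G 2P)
7. 1 guard and 2 prisoners → the rooftop.  (the basement: 2G 0P; the rooftop: 4G 4P)
8. 1 prisoner ← the basement.  (the basement: 2G 1P; the rooftop: 4G 3P)
9. 2 guards and 1 prisoner → the rooftop.  (the basement: 0G 0P; the rooftop: 6G 4P)

9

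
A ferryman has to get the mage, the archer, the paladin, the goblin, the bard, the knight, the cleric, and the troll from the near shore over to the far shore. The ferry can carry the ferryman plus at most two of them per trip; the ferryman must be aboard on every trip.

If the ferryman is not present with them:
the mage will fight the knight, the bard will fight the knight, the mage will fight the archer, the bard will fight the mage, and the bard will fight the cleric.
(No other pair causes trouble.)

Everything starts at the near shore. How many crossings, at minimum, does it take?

Counting alone: the ferryman can take at most 2 across per trip to the far shore, so moving all 8 needs at least 4 loaded trips out, with a return between consecutive ones — at least 7 crossings.
The safety rule pushes this higher. Following every safe sequence of crossings, the most of the 8 that can be at the far shore as the ferry arrives there on crossings 7, 9, 11 is 5, 6, 7 respectively — never all 8.
So no plan with fewer than 13 crossings exists, and this one achieves 13:
1. Ferryman goes to the far shore with the bard and the mage.  [the near shore: the archer, the cleric, the goblin, the knight, the paladin, the troll | the far shore: the bard, the mage]
2. Ferryman goes back to the near shore with the mage.  [the near shore: the archer, the cleric, the goblin, the knight, the mage, the paladin, the troll | the far shore: the bard]
3. Ferryman goes to the far shore with the archer and the mage.  [the near shore: the cleric, the goblin, the knight, the paladin, the troll | the far shore: the archer, the bard, the mage]
4. Ferryman goes back to the near shore with the mage.  [the near shore: the cleric, the goblin, the knight, the mage, the paladin, the troll | the far shore: the archer, the bard]
5. Ferryman goes to the far shore with the mage and the paladin.  [the near shore: the cleric, the goblin, the knight, the troll | the far shore: the archer, the bard, the mage, the paladin]
6. Ferryman goes back to the near shore with the mage.  [the near shore: the cleric, the goblin, the knight, the mage, the troll | the far shore: the archer, the bard, the paladin]
7. Ferryman goes to the far shore with the goblin and the mage.  [the near shore: the cleric, the knight, the troll | the far shore: the archer, the bard, the goblin, the mage, the paladin]
8. Ferryman goes back to the near shore with the mage.  [the near shore: the cleric, the knight, the mage, the troll | the far shore: the archer, the bard, the goblin, the paladin]
9. Ferryman goes to the far shore with the mage and the troll.  [the near shore: the cleric, the knight | the far shore: the archer, the bard, the goblin, the mage, the paladin, the troll]
10. Ferryman goes back to the near shore with the mage.  [the near shore: the cleric, the knight, the mage | the far shore: the archer, the bard, the goblin, the paladin, the troll]
11. Ferryman goes to the far shore with the cleric and the knight.  [the near shore: the mage | the far shore: the archer, the bard, the cleric, the goblin, the knight, the paladin, the troll]
12. Ferryman goes back to the near shore with the bard.  [the near shore: the bard, the mage | the far shore: the archer, the cleric, the goblin, the knight, the paladin, the troll]
13. Ferryman goes to the far shore with the bard and the mage.  [the near shore: — | the far shore: the archer, the bard, the cleric, the goblin, the knight, the mage, the paladin, the troll]

13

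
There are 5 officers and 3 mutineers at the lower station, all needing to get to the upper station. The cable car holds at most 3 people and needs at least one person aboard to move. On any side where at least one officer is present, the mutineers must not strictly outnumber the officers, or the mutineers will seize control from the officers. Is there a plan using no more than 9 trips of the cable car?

Yes

Yes — this plan uses 7 crossings (≤ 9):
1. 2 mutineers → the upper station.  (the lower station: 5O 1M; the upper station: 0O 2M)
2. 1 mutineer ← the lower station.  (the lower station: 5O 2M; the upper station: 0O 1M)
3. 2 officers and 1 mutineer → the upper station.  (the lower station: 3O 1M; the upper station: 2O 2M)
4. 1 mutineer ← the lower station.  (the lower station: 3O 2M; the upper station: 2O 1M)
5. 1 officer and 2 mutineers → the upper station.  (the lower station: 2O 0M; the upper station: 3O 3M)
6. 1 mutineer ← the lower station.  (the lower station: 2O 1M; the upper station: 3O 2M)
7. 2 officers and 1 mutineer → the upper station.  (the lower station: 0O 0M; the upper station: 5O 3M)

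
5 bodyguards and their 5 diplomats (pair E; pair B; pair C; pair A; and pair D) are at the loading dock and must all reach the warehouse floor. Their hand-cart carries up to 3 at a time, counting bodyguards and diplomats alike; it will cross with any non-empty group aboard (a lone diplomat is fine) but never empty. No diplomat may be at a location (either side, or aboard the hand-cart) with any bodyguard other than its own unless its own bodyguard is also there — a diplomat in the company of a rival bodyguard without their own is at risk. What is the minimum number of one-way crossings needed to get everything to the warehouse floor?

Counting alone: each trip to the warehouse floor takes at most 3 across and each return brings at least 1 back, so after t trips out (and t−1 returns) at most 3t − (t−1) of the 10 are across; that first reaches 10 at t = 5, so at least 9 crossings are needed.
The safety rule pushes this higher. Following every safe sequence of crossings, the most of the 10 that can be at the warehouse floor as the hand-cart arrives there on crossing 9 is 9 — never all 10.
So no plan with fewer than 11 crossings exists, and this one achieves 11:
1. bodyguard E and diplomat E cross → the warehouse floor.
2. bodyguard E crosses ← the loading dock.
3. diplomat A, diplomat B, and diplomat C cross → the warehouse floor.
4. diplomat E crosses ← the loading dock.
5. bodyguard A, bodyguard B, and bodyguard C cross → the warehouse floor.
6. bodyguard B and diplomat B cross ← the loading dock.
7. bodyguard B, bodyguard D, and bodyguard E cross → the warehouse floor.
8. diplomat C crosses ← the loading dock.
9. diplomat B and diplomat E cross → the warehouse floor.
10. diplomat E crosses ← the loading dock.
11. diplomat C, diplomat D, and diplomat E cross → the warehouse floor.

11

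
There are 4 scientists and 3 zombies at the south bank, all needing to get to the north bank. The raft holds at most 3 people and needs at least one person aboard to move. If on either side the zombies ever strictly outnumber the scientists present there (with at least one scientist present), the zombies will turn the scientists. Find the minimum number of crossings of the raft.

Counting alone: each trip to the north bank takes at most 3 across and each return brings at least 1 back, so after t trips out (and t−1 returns) at most 3t − (t−1) of the 7 are across; that first reaches 7 at t = 3, so at least 5 crossings are needed.
The plan below uses exactly 5 crossings, so it is optimal:
1. 3 zombies → the north bank.  (the south bank: 4S 0Z; the north bank: 0S 3Z)
2. 1 zombie ← the south bank.  (the south bank: 4S 1Z; the north bank: 0S 2Z)
3. 3 scientists → the north bank.  (the south bank: 1S 1Z; the north bank: 3S 2Z)
4. 1 scientist ← the south bank.  (the south bank: 2S 1Z; the north bank: 2S 2Z)
5. 2 scientists and 1 zombie → the north bank.  (the south bank: 0S 0Z; the north bank: 4S 3Z)

5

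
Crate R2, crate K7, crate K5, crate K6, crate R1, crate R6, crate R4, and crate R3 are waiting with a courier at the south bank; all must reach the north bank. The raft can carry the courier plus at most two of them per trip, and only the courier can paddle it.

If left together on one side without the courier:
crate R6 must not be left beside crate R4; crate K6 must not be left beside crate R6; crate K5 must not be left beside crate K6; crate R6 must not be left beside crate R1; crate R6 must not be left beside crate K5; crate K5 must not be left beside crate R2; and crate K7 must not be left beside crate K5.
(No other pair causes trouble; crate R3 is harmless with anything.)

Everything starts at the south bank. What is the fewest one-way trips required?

Counting alone: the courier can take at most 2 across per trip to the north bank, so moving all 8 needs at least 4 loaded trips out, with a return between consecutive ones — at least 7 crossings.
The safety rule pushes this higher. Following every safe sequence of crossings, the most of the 8 that can be at the north bank as the raft arrives there on crossings 7, 9, 11 is 5, 6, 7 respectively — never all 8.
So no plan with fewer than 13 crossings exists, and this one achieves 13:
1. Courier goes to the north bank with crate K5 and crate R6.
2. Courier goes back to the south bank with crate K5.
3. Courier goes to the north bank with crate K5 and crate R2.
4. Courier goes back to the south bank with crate K5.
5. Courier goes to the north bank with crate K5 and crate K7.
6. Courier goes back to the south bank with crate K5.
7. Courier goes to the north bank with crate K5 and crate R3.
8. Courier goes back to the south bank with crate K5.
9. Courier goes to the north bank with crate K6 and crate R1.
10. Courier goes back to the south bank with crate R6.
11. Courier goes to the north bank with crate K5 and crate R4.
12. Courier goes back to the south bank with crate K5.
13. Courier goes to the north bank with crate K5 and crate R6.

13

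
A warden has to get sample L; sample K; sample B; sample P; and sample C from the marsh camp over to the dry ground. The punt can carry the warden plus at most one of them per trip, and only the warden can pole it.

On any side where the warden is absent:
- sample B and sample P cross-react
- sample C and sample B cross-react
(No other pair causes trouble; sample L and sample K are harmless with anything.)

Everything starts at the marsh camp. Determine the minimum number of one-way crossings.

11

Counting alone: the warden can take at most 1 across per trip to the dry ground, so moving all 5 needs at least 5 loaded trips out, with a return between consecutive ones — at least 9 crossings.
The safety rule pushes this higher. Following every safe sequence of crossings, the most of the 5 that can be at the dry ground as the punt arrives there on crossing 9 is 4 — never all 5.
So no plan with fewer than 11 crossings exists, and this one achieves 11:
1. Warden goes to the dry ground with sample B.  [the marsh camp: sample C, sample K, sample L, sample P | the dry ground: sample B]
2. Warden goes back to the marsh camp alone.  [the marsh camp: sample C, sample K, sample L, sample P | the dry ground: sample B]
3. Warden goes to the dry ground with sample L.  [the marsh camp: sample C, sample K, sample P | the dry ground: sample B, sample L]
4. Warden goes back to the marsh camp alone.  [the marsh camp: sample C, sample K, sample P | the dry ground: sample B, sample L]
5. Warden goes to the dry ground with sample K.  [the marsh camp: sample C, sample P | the dry ground: sample B, sample K, sample L]
6. Warden goes back to the marsh camp alone.  [the marsh camp: sample C, sample P | the dry ground: sample B, sample K, sample L]
7. Warden goes to the dry ground with sample P.  [the marsh camp: sample C | the dry ground: sample B, sample K, sample L, sample P]
8. Warden goes back to the marsh camp with sample B.  [the marsh camp: sample B, sample C | the dry ground: sample K, sample L, sample P]
9. Warden goes to the dry ground with sample C.  [the marsh camp: sample B | the dry ground: sample C, sample K, sample L, sample P]
10. Warden goes back to the marsh camp alone.  [the marsh camp: sample B | the dry ground: sample C, sample K, sample L, sample P]
11. Warden goes to the dry ground with sample B.  [the marsh camp: — | the dry ground: sample B, sample C, sample K, sample L, sample P]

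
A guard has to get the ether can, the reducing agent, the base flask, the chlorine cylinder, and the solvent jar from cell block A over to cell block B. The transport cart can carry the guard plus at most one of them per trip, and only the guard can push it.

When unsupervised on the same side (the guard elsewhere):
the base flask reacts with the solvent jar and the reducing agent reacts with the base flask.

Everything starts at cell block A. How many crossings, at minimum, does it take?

11

Counting alone: the guard can take at most 1 across per trip to cell block B, so moving all 5 needs at least 5 loaded trips out, with a return between consecutive ones — at least 9 crossings.
The safety rule pushes this higher. Following every safe sequence of crossings, the most of the 5 that can be at cell block B as the transport cart arrives there on crossing 9 is 4 — never all 5.
So no plan with fewer than 11 crossings exists, and this one achieves 11:
1. Guard goes to cell block B with the base flask.
2. Guard goes back to cell block A alone.
3. Guard goes to cell block B with the ether can.
4. Guard goes back to cell block A alone.
5. Guard goes to cell block B with the reducing agent.
6. Guard goes back to cell block A with the base flask.
7. Guard goes to cell block B with the solvent jar.
8. Guard goes back to cell block A alone.
9. Guard goes to cell block B with the chlorine cylinder.
10. Guard goes back to cell block A alone.
11. Guard goes to cell block B with the base flask.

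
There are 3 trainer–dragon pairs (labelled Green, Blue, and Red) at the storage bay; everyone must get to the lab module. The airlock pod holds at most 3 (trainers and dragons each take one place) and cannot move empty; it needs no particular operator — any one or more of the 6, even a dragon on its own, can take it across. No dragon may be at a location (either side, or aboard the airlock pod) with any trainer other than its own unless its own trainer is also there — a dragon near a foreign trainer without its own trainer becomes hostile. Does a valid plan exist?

1. dragon Green and trainer Green cross → the lab module.
2. trainer Green crosses ← the storage bay.
3. trainer Blue, trainer Green, and trainer Red cross → the lab module.
4. dragon Green crosses ← the storage bay.
5. dragon Blue, dragon Green, and dragon Red cross → the lab module.

Yes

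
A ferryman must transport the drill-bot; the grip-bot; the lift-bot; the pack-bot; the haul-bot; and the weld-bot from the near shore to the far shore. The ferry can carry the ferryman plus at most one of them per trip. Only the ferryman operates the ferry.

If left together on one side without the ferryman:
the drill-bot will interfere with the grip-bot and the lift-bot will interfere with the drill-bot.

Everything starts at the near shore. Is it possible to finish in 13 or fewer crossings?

Yes

Yes — this plan uses 13 crossings (≤ 13):
1. Ferryman goes to the far shore with the drill-bot.  [the near shore: the grip-bot, the haul-bot, the lift-bot, the pack-bot, the weld-bot | the far shore: the drill-bot]
2. Ferryman goes back to the near shore alone.  [the near shore: the grip-bot, the haul-bot, the lift-bot, the pack-bot, the weld-bot | the far shore: the drill-bot]
3. Ferryman goes to the far shore with the grip-bot.  [the near shore: the haul-bot, the lift-bot, the pack-bot, the weld-bot | the far shore: the drill-bot, the grip-bot]
4. Ferryman goes back to the near shore with the drill-bot.  [the near shore: the drill-bot, the haul-bot, the lift-bot, the pack-bot, the weld-bot | the far shore: the grip-bot]
5. Ferryman goes to the far shore with the lift-bot.  [the near shore: the drill-bot, the haul-bot, the pack-bot, the weld-bot | the far shore: the grip-bot, the lift-bot]
6. Ferryman goes back to the near shore alone.  [the near shore: the drill-bot, the haul-bot, the pack-bot, the weld-bot | the far shore: the grip-bot, the lift-bot]
7. Ferryman goes to the far shore with the pack-bot.  [the near shore: the drill-bot, the haul-bot, the weld-bot | the far shore: the grip-bot, the lift-bot, the pack-bot]
8. Ferryman goes back to the near shore alone.  [the near shore: the drill-bot, the haul-bot, the weld-bot | the far shore: the grip-bot, the lift-bot, the pack-bot]
9. Ferryman goes to the far shore with the haul-bot.  [the near shore: the drill-bot, the weld-bot | the far shore: the grip-bot, the haul-bot, the lift-bot, the pack-bot]
10. Ferryman goes back to the near shore alone.  [the near shore: the drill-bot, the weld-bot | the far shore: the grip-bot, the haul-bot, the lift-bot, the pack-bot]
11. Ferryman goes to the far shore with the weld-bot.  [the near shore: the drill-bot | the far shore: the grip-bot, the haul-bot, the lift-bot, the pack-bot, the weld-bot]
12. Ferryman goes back to the near shore alone.  [the near shore: the drill-bot | the far shore: the grip-bot, the haul-bot, the lift-bot, the pack-bot, the weld-bot]
13. Ferryman goes to the far shore with the drill-bot.  [the near shore: — | the far shore: the drill-bot, the grip-bot, the haul-bot, the lift-bot, the pack-bot, the weld-bot]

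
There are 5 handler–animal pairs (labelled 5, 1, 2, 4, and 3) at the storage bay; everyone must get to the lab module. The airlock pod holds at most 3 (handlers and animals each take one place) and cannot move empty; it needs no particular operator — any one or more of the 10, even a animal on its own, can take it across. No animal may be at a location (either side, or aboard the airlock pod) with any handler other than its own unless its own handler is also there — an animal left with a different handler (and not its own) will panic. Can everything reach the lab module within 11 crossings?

Yes — this plan uses 11 crossings (≤ 11):
1. animal 5 and handler 5 cross → the lab module.
2. handler 5 crosses ← the storage bay.
3. animal 1, animal 2, and animal 4 cross → the lab module.
4. animal 5 crosses ← the storage bay.
5. handler 1, handler 2, and handler 4 cross → the lab module.
6. animal 1 and handler 1 cross ← the storage bay.
7. handler 1, handler 3, and handler 5 cross → the lab module.
8. animal 2 crosses ← the storage bay.
9. animal 1 and animal 5 cross → the lab module.
10. animal 5 crosses ← the storage bay.
11. animal 2, animal 3, and animal 5 cross → the lab module.

Yes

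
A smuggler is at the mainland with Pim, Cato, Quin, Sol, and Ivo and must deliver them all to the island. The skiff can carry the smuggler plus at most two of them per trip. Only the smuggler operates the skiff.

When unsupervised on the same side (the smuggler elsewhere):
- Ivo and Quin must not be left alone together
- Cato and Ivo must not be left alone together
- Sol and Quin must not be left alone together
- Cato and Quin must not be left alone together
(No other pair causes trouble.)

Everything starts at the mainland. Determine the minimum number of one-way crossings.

Counting alone: the smuggler can take at most 2 across per trip to the island, so moving all 5 needs at least 3 loaded trips out, with a return between consecutive ones — at least 5 crossings.
The safety rule pushes this higher. Following every safe sequence of crossings, the most of the 5 that can be at the island as the skiff arrives there on crossing 5 is 4 — never all 5.
So no plan with fewer than 7 crossings exists, and this one achieves 7:
1. Smuggler goes to the island with Cato and Quin.  [the mainland: Ivo, Pim, Sol | the island: Cato, Quin]
2. Smuggler goes back to the mainland with Cato.  [the mainland: Cato, Ivo, Pim, Sol | the island: Quin]
3. Smuggler goes to the island with Cato and Pim.  [the mainland: Ivo, Sol | the island: Cato, Pim, Quin]
4. Smuggler goes back to the mainland with Cato.  [the mainland: Cato, Ivo, Sol | the island: Pim, Quin]
5. Smuggler goes to the island with Cato and Sol.  [the mainland: Ivo | the island: Cato, Pim, Quin, Sol]
6. Smuggler goes back to the mainland with Quin.  [the mainland: Ivo, Quin | the island: Cato, Pim, Sol]
7. Smuggler goes to the island with Ivo and Quin.  [the mainland: — | the island: Cato, Ivo, Pim, Quin, Sol]

7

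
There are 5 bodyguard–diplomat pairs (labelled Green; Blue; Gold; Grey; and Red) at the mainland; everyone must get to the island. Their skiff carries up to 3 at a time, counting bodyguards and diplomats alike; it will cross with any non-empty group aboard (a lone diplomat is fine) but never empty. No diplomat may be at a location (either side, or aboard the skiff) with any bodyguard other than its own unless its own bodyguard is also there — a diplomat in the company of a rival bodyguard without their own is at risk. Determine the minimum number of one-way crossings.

11

Counting alone: each trip to the island takes at most 3 across and each return brings at least 1 back, so after t trips out (and t−1 returns) at most 3t − (t−1) of the 10 are across; that first reaches 10 at t = 5, so at least 9 crossings are needed.
The safety rule pushes this higher. Following every safe sequence of crossings, the most of the 10 that can be at the island as the skiff arrives there on crossing 9 is 9 — never all 10.
So no plan with fewer than 11 crossings exists, and this one achieves 11:
1. bodyguard Green and diplomat Green cross → the island.
2. bodyguard Green crosses ← the mainland.
3. diplomat Blue, diplomat Gold, and diplomat Grey cross → the island.
4. diplomat Green crosses ← the mainland.
5. bodyguard Blue, bodyguard Gold, and bodyguard Grey cross → the island.
6. bodyguard Blue and diplomat Blue cross ← the mainland.
7. bodyguard Blue, bodyguard Green, and bodyguard Red cross → the island.
8. diplomat Gold crosses ← the mainland.
9. diplomat Blue and diplomat Green cross → the island.
10. diplomat Green crosses ← the mainland.
11. diplomat Gold, diplomat Green, and diplomat Red cross → the island.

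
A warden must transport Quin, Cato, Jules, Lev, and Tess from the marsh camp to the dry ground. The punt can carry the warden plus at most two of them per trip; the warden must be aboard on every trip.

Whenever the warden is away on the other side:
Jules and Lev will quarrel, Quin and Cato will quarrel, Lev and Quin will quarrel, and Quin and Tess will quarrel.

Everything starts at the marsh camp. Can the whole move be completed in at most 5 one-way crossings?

Yes

Yes — this plan uses 5 crossings (≤ 5):
1. Warden goes to the dry ground with Jules and Quin.  [the marsh camp: Cato, Lev, Tess | the dry ground: Jules, Quin]
2. Warden goes back to the marsh camp alone.  [the marsh camp: Cato, Lev, Tess | the dry ground: Jules, Quin]
3. Warden goes to the dry ground with Cato and Tess.  [the marsh camp: Lev | the dry ground: Cato, Jules, Quin, Tess]
4. Warden goes back to the marsh camp with Quin.  [the marsh camp: Lev, Quin | the dry ground: Cato, Jules, Tess]
5. Warden goes to the dry ground with Lev and Quin.  [the marsh camp: — | the dry ground: Cato, Jules, Lev, Quin, Tess]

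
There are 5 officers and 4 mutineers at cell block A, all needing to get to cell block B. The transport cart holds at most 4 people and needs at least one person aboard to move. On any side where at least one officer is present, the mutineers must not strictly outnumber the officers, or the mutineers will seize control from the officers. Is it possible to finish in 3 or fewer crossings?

No

Counting alone: each trip to cell block B takes at most 4 across and each return brings at least 1 back, so after t trips out (and t−1 returns) at most 4t − (t−1) of the 9 are across; that first reaches 9 at t = 3, so at least 5 crossings are needed.
Since 3 < 5, 3 crossings cannot be enough. (The shortest complete plan in fact takes 5:)
1. 3 mutineers → cell block B.  (cell block A: 5O 1M; cell block B: 0O 3M)
2. 1 mutineer ← cell block A.  (cell block A: 5O 2M; cell block B: 0O 2M)
3. 3 officers and 1 mutineer → cell block B.  (cell block A: 2O 1M; cell block B: 3O 3M)
4. 1 mutineer ← cell block A.  (cell block A: 2O 2M; cell block B: 3O 2M)
5. 2 officers and 2 mutineers → cell block B.  (cell block A: 0O 0M; cell block B: 5O 4M)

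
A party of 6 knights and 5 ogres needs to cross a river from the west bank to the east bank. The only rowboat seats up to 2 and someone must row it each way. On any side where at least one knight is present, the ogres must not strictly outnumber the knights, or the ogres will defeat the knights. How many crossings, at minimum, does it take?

Counting alone: each trip to the east bank takes at most 2 across and each return brings at least 1 back, so after t trips out (and t−1 returns) at most 2t − (t−1) of the 11 are across; that first reaches 11 at t = 10, so at least 19 crossings are needed.
The plan below uses exactly 19 crossings, so it is optimal:
1. 2 ogres → the east bank.  (the west bank: 6K 3O; the east bank: 0K 2O)
2. 1 ogre ← the west bank.  (the west bank: 6K 4O; the east bank: 0K 1O)
3. 2 ogres → the east bank.  (the west bank: 6K 2O; the east bank: 0K 3O)
4. 1 ogre ← the west bank.  (the west bank: 6K 3O; the east bank: 0K 2O)
5. 2 knights → the east bank.  (the west bank: 4K 3O; the east bank: 2K 2O)
6. 1 ogre ← the west bank.  (the west bank: 4K 4O; the east bank: 2K 1O)
7. 1 knight and 1 ogre → the east bank.  (the west bank: 3K 3O; the east bank: 3K 2O)
8. 1 knight ← the west bank.  (the west bank: 4K 3O; the east bank: 2K 2O)
9. 1 knight and 1 ogre → the east bank.  (the west bank: 3K 2O; the east bank: 3K 3O)
10. 1 ogre ← the west bank.  (the west bank: 3K 3O; the east bank: 3K 2O)
11. 1 knight and 1 ogre → the east bank.  (the west bank: 2K 2O; the east bank: 4K 3O)
12. 1 knight ← the west bank.  (the west bank: 3K 2O; the east bank: 3K 3O)
13. 1 knight and 1 ogre → the east bank.  (the west bank: 2K 1O; the east bank: 4K 4O)
14. 1 ogre ← the west bank.  (the west bank: 2K 2O; the east bank: 4K 3O)
15. 1 knight and 1 ogre → the east bank.  (the west bank: 1K 1O; the east bank: 5K 4O)
16. 1 knight ← the west bank.  (the west bank: 2K 1O; the east bank: 4K 4O)
17. 1 knight and 1 ogre → the east bank.  (the west bank: 1K 0O; the east bank: 5K 5O)
18. 1 ogre ← the west bank.  (the west bank: 1K 1O; the east bank: 5K 4O)
19. 1 knight and 1 ogre → the east bank.  (the west bank: 0K 0O; the east bank: 6K 5O)

19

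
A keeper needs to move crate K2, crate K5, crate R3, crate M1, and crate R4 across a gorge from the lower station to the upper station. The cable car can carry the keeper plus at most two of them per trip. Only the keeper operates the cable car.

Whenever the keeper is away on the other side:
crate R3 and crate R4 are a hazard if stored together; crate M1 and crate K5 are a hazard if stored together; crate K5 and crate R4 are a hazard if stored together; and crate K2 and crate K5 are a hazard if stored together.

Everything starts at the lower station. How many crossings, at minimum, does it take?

Counting alone: the keeper can take at most 2 across per trip to the upper station, so moving all 5 needs at least 3 loaded trips out, with a return between consecutive ones — at least 5 crossings.
The plan below uses exactly 5 crossings, so it is optimal:
1. Keeper goes to the upper station with crate K5 and crate R3.  [the lower station: crate K2, crate M1, crate R4 | the upper station: crate K5, crate R3]
2. Keeper goes back to the lower station alone.  [the lower station: crate K2, crate M1, crate R4 | the upper station: crate K5, crate R3]
3. Keeper goes to the upper station with crate K2 and crate M1.  [the lower station: crate R4 | the upper station: crate K2, crate K5, crate M1, crate R3]
4. Keeper goes back to the lower station with crate K5.  [the lower station: crate K5, crate R4 | the upper station: crate K2, crate M1, crate R3]
5. Keeper goes to the upper station with crate K5 and crate R4.  [the lower station: — | the upper station: crate K2, crate K5, crate M1, crate R3, crate R4]

5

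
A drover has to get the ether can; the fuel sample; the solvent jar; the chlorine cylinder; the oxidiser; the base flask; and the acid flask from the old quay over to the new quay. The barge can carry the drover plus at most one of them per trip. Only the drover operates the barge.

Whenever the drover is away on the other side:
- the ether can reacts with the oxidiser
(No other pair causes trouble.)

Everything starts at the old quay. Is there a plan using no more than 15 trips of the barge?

Yes

Yes — this plan uses 13 crossings (≤ 15):
1. Drover goes to the new quay with the ether can.  [the old quay: the acid flask, the base flask, the chlorine cylinder, the fuel sample, the oxidiser, the solvent jar | the new quay: the ether can]
2. Drover goes back to the old quay alone.  [the old quay: the acid flask, the base flask, the chlorine cylinder, the fuel sample, the oxidiser, the solvent jar | the new quay: the ether can]
3. Drover goes to the new quay with the fuel sample.  [the old quay: the acid flask, the base flask, the chlorine cylinder, the oxidiser, the solvent jar | the new quay: the ether can, the fuel sample]
4. Drover goes back to the old quay alone.  [the old quay: the acid flask, the base flask, the chlorine cylinder, the oxidiser, the solvent jar | the new quay: the ether can, the fuel sample]
5. Drover goes to the new quay with the solvent jar.  [the old quay: the acid flask, the base flask, the chlorine cylinder, the oxidiser | the new quay: the ether can, the fuel sample, the solvent jar]
6. Drover goes back to the old quay alone.  [the old quay: the acid flask, the base flask, the chlorine cylinder, the oxidiser | the new quay: the ether can, the fuel sample, the solvent jar]
7. Drover goes to the new quay with the chlorine cylinder.  [the old quay: the acid flask, the base flask, the oxidiser | the new quay: the chlorine cylinder, the ether can, the fuel sample, the solvent jar]
8. Drover goes back to the old quay alone.  [the old quay: the acid flask, the base flask, the oxidiser | the new quay: the chlorine cylinder, the ether can, the fuel sample, the solvent jar]
9. Drover goes to the new quay with the base flask.  [the old quay: the acid flask, the oxidiser | the new quay: the base flask, the chlorine cylinder, the ether can, the fuel sample, the solvent jar]
10. Drover goes back to the old quay alone.  [the old quay: the acid flask, the oxidiser | the new quay: the base flask, the chlorine cylinder, the ether can, the fuel sample, the solvent jar]
11. Drover goes to the new quay with the acid flask.  [the old quay: the oxidiser | the new quay: the acid flask, the base flask, the chlorine cylinder, the ether can, the fuel sample, the solvent jar]
12. Drover goes back to the old quay alone.  [the old quay: the oxidiser | the new quay: the acid flask, the base flask, the chlorine cylinder, the ether can, the fuel sample, the solvent jar]
13. Drover goes to the new quay with the oxidiser.  [the old quay: — | the new quay: the acid flask, the base flask, the chlorine cylinder, the ether can, the fuel sample, the oxidiser, the solvent jar]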